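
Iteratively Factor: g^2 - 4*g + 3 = (g - 3)*(g - 1)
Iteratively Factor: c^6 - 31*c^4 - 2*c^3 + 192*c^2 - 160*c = (c + 4)*(c^5 - 4*c^4 - 15*c^3 + 58*c^2 - 40*c) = c*(c + 4)*(c^4 - 4*c^3 - 15*c^2 + 58*c - 40) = c*(c - 2)*(c + 4)*(c^3 - 2*c^2 - 19*c + 20) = c*(c - 5)*(c - 2)*(c + 4)*(c^2 + 3*c - 4) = c*(c - 5)*(c - 2)*(c - 1)*(c + 4)*(c + 4)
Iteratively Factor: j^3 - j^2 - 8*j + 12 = (j - 2)*(j^2 + j - 6) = (j - 2)^2*(j + 3)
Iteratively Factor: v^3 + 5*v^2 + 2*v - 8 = (v + 2)*(v^2 + 3*v - 4) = (v + 2)*(v + 4)*(v - 1)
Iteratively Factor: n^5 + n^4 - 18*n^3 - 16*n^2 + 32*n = (n + 2)*(n^4 - n^3 - 16*n^2 + 16*n) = (n - 4)*(n + 2)*(n^3 + 3*n^2 - 4*n) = (n - 4)*(n - 1)*(n + 2)*(n^2 + 4*n) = n*(n - 4)*(n - 1)*(n + 2)*(n + 4)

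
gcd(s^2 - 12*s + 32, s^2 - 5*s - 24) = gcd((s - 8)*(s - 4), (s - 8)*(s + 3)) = s - 8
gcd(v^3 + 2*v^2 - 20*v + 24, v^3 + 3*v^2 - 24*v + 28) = v^2 - 4*v + 4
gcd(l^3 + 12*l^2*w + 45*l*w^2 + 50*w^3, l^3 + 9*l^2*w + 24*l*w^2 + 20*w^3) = l^2 + 7*l*w + 10*w^2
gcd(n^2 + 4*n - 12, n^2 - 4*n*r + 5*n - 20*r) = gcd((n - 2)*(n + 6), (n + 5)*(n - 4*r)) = 1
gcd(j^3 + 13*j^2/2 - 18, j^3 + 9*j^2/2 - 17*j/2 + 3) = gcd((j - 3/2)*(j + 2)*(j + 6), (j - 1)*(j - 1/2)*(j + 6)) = j + 6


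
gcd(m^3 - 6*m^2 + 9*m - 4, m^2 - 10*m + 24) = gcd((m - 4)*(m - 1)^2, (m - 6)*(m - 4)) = m - 4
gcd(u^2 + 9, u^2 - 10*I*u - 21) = u - 3*I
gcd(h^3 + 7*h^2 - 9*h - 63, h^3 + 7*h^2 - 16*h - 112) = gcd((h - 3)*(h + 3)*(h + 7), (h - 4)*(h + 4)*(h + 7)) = h + 7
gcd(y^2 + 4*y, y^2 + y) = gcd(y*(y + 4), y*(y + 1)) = y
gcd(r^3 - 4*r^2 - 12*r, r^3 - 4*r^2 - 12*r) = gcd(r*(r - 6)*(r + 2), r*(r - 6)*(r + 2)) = r^3 - 4*r^2 - 12*r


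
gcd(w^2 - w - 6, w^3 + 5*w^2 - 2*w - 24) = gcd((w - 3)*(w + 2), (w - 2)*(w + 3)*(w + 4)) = 1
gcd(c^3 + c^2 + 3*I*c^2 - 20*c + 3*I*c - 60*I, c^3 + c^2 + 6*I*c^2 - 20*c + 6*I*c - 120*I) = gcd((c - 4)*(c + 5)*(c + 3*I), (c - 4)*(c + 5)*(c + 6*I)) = c^2 + c - 20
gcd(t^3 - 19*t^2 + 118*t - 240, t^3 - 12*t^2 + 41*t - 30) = t^2 - 11*t + 30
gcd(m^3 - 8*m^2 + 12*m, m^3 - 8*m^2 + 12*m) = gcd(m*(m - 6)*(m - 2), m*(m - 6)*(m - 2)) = m^3 - 8*m^2 + 12*m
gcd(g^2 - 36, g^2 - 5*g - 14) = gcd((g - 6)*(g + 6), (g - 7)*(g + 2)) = 1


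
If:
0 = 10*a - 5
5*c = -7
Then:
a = 1/2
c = -7/5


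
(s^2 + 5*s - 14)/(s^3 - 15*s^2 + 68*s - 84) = (s + 7)/(s^2 - 13*s + 42)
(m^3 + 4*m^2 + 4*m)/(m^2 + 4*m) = (m^2 + 4*m + 4)/(m + 4)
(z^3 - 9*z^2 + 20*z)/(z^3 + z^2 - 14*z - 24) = z*(z - 5)/(z^2 + 5*z + 6)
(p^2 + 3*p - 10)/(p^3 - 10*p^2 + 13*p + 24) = (p^2 + 3*p - 10)/(p^3 - 10*p^2 + 13*p + 24)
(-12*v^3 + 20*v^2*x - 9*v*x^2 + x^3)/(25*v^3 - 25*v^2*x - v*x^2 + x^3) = (12*v^2 - 8*v*x + x^2)/(-25*v^2 + x^2)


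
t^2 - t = t*(t - 1)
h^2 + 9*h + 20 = (h + 4)*(h + 5)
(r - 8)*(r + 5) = r^2 - 3*r - 40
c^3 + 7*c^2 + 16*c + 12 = (c + 2)^2*(c + 3)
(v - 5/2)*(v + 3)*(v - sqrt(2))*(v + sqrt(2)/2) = v^4 - sqrt(2)*v^3/2 + v^3/2 - 17*v^2/2 - sqrt(2)*v^2/4 - v/2 + 15*sqrt(2)*v/4 + 15/2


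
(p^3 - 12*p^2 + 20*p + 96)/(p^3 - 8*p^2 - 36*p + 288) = (p + 2)/(p + 6)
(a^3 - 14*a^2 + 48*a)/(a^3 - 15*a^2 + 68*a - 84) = a*(a - 8)/(a^2 - 9*a + 14)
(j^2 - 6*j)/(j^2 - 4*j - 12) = j/(j + 2)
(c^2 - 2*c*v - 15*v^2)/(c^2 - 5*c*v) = (c + 3*v)/c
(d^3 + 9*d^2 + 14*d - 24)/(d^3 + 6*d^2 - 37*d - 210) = (d^3 + 9*d^2 + 14*d - 24)/(d^3 + 6*d^2 - 37*d - 210)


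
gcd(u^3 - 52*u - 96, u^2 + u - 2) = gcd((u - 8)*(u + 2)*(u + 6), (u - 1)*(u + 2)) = u + 2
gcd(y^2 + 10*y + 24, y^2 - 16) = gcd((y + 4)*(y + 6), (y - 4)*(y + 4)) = y + 4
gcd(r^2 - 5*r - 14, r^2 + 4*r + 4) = r + 2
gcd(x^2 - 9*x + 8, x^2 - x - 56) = x - 8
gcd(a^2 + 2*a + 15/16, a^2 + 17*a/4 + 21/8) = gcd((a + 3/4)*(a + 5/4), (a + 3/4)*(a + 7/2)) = a + 3/4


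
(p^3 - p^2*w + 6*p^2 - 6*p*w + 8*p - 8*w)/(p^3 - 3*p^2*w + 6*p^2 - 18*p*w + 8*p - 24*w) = (p - w)/(p - 3*w)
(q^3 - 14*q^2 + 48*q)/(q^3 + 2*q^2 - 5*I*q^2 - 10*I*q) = (q^2 - 14*q + 48)/(q^2 + q*(2 - 5*I) - 10*I)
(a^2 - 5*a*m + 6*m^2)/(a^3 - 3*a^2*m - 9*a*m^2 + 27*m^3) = (a - 2*m)/(a^2 - 9*m^2)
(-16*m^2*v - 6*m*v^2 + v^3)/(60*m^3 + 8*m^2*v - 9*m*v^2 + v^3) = v*(-8*m + v)/(30*m^2 - 11*m*v + v^2)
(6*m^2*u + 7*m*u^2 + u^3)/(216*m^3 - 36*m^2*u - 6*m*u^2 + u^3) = u*(m + u)/(36*m^2 - 12*m*u + u^2)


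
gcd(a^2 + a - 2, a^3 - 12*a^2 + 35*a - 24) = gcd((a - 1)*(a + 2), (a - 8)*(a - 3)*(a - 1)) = a - 1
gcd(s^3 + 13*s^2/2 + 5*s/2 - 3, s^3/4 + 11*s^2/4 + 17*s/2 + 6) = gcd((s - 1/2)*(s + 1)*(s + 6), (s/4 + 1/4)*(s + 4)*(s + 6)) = s^2 + 7*s + 6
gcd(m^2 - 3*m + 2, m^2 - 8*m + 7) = m - 1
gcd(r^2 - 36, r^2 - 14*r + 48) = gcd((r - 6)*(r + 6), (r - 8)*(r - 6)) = r - 6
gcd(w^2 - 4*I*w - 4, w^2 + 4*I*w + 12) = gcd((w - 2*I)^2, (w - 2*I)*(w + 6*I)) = w - 2*I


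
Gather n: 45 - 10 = 35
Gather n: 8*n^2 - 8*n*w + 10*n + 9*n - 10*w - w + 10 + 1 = 8*n^2 + n*(19 - 8*w) - 11*w + 11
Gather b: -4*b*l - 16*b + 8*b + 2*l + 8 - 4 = b*(-4*l - 8) + 2*l + 4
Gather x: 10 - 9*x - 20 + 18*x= 9*x - 10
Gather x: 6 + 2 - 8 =0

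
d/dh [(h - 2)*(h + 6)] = 2*h + 4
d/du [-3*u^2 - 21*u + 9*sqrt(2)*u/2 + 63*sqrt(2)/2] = -6*u - 21 + 9*sqrt(2)/2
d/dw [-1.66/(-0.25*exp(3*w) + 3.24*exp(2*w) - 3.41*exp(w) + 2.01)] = (-1.245*exp(2*w) + 10.7568*exp(w) - 5.6606)*exp(w)/(0.25*exp(3*w) - 3.24*exp(2*w) + 3.41*exp(w) - 2.01)^2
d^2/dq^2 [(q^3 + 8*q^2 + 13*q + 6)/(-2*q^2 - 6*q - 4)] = 4/(q^3 + 6*q^2 + 12*q + 8)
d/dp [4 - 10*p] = -10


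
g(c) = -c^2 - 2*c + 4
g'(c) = -2*c - 2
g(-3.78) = -2.73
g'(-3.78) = 5.56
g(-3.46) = -1.05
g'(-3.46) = 4.92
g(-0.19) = 4.34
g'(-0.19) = -1.62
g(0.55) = 2.60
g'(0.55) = -3.10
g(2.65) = -8.32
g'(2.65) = -7.30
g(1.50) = -1.25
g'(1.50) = -5.00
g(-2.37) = 3.12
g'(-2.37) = 2.74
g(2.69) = -8.62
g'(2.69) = -7.38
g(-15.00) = -191.00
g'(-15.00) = 28.00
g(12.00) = -164.00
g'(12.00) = -26.00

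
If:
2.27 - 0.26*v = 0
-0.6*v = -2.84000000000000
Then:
No Solution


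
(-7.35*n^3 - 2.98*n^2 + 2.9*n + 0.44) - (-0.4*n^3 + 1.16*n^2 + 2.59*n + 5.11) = -6.95*n^3 - 4.14*n^2 + 0.31*n - 4.67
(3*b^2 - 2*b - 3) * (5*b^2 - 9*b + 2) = 15*b^4 - 37*b^3 + 9*b^2 + 23*b - 6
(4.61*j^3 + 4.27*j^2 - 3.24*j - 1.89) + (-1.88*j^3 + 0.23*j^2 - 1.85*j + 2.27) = 2.73*j^3 + 4.5*j^2 - 5.09*j + 0.38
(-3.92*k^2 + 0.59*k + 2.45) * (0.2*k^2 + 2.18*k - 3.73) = -0.784*k^4 - 8.4276*k^3 + 16.3978*k^2 + 3.1403*k - 9.1385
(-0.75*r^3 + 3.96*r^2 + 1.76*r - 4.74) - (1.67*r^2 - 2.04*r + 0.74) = -0.75*r^3 + 2.29*r^2 + 3.8*r - 5.48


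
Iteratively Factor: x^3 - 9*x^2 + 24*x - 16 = (x - 1)*(x^2 - 8*x + 16) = (x - 4)*(x - 1)*(x - 4)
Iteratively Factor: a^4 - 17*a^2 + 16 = (a + 1)*(a^3 - a^2 - 16*a + 16) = (a + 1)*(a + 4)*(a^2 - 5*a + 4) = (a - 1)*(a + 1)*(a + 4)*(a - 4)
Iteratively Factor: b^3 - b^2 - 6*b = (b)*(b^2 - b - 6) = b*(b - 3)*(b + 2)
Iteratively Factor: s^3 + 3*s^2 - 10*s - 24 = (s + 4)*(s^2 - s - 6) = (s - 3)*(s + 4)*(s + 2)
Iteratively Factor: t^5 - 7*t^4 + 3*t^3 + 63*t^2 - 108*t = (t - 4)*(t^4 - 3*t^3 - 9*t^2 + 27*t) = (t - 4)*(t + 3)*(t^3 - 6*t^2 + 9*t) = (t - 4)*(t - 3)*(t + 3)*(t^2 - 3*t) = t*(t - 4)*(t - 3)*(t + 3)*(t - 3)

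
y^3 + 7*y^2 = y^2*(y + 7)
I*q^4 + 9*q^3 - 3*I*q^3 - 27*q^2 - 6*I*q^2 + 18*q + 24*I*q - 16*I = (q - 2)*(q - 1)*(q - 8*I)*(I*q + 1)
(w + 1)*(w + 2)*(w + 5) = w^3 + 8*w^2 + 17*w + 10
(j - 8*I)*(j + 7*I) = j^2 - I*j + 56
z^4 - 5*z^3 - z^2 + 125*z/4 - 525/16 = (z - 7/2)*(z - 5/2)*(z - 3/2)*(z + 5/2)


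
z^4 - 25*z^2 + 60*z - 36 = (z - 3)*(z - 2)*(z - 1)*(z + 6)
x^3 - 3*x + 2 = (x - 1)^2*(x + 2)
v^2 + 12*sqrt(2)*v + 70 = (v + 5*sqrt(2))*(v + 7*sqrt(2))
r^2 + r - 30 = (r - 5)*(r + 6)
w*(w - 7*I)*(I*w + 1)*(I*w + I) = -w^4 - w^3 + 8*I*w^3 + 7*w^2 + 8*I*w^2 + 7*w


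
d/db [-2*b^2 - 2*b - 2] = -4*b - 2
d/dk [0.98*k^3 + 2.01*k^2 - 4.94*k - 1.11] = 2.94*k^2 + 4.02*k - 4.94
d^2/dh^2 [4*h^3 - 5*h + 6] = 24*h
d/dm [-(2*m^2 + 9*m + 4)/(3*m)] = -2/3 + 4/(3*m^2)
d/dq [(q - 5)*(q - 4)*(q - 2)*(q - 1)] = 4*q^3 - 36*q^2 + 98*q - 78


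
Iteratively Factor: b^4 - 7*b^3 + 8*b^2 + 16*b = (b - 4)*(b^3 - 3*b^2 - 4*b) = (b - 4)^2*(b^2 + b) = b*(b - 4)^2*(b + 1)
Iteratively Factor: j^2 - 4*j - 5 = (j + 1)*(j - 5)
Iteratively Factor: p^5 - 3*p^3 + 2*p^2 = (p)*(p^4 - 3*p^2 + 2*p) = p*(p + 2)*(p^3 - 2*p^2 + p) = p*(p - 1)*(p + 2)*(p^2 - p) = p*(p - 1)^2*(p + 2)*(p)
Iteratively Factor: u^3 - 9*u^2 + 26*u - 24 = (u - 4)*(u^2 - 5*u + 6) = (u - 4)*(u - 3)*(u - 2)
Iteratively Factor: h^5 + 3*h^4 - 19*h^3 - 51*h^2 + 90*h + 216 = (h + 3)*(h^4 - 19*h^2 + 6*h + 72) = (h - 3)*(h + 3)*(h^3 + 3*h^2 - 10*h - 24) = (h - 3)*(h + 3)*(h + 4)*(h^2 - h - 6) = (h - 3)^2*(h + 3)*(h + 4)*(h + 2)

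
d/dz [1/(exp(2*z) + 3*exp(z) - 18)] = (-2*exp(z) - 3)*exp(z)/(exp(2*z) + 3*exp(z) - 18)^2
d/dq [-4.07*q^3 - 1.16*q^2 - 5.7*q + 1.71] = -12.21*q^2 - 2.32*q - 5.7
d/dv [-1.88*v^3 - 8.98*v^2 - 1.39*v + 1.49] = -5.64*v^2 - 17.96*v - 1.39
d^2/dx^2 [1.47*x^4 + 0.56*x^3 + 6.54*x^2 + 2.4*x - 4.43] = 17.64*x^2 + 3.36*x + 13.08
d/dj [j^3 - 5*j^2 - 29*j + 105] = 3*j^2 - 10*j - 29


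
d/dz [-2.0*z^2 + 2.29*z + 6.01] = 2.29 - 4.0*z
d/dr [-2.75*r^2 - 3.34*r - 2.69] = -5.5*r - 3.34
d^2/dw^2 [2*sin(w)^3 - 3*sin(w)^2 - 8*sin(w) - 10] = -18*sin(w)^3 + 12*sin(w)^2 + 20*sin(w) - 6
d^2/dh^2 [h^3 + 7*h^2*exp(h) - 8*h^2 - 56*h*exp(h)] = 7*h^2*exp(h) - 28*h*exp(h) + 6*h - 98*exp(h) - 16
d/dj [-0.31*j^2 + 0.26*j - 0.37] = 0.26 - 0.62*j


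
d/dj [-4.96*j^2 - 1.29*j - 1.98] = -9.92*j - 1.29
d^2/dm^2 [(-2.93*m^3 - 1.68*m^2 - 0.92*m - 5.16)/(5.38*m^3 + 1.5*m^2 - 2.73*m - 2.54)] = (-49.9629840000002*m^6 - 417.97758*m^5 - 2465.301072*m^4 - 1098.589314*m^3 + 73.8900600000001*m^2 - 430.74372*m - 125.151576)/(155.720872*m^9 + 130.2498*m^8 - 200.739636*m^7 - 349.367928*m^6 - 21.124494*m^5 + 240.229026*m^4 + 146.190207*m^3 - 27.758898*m^2 - 52.838604*m - 16.387064)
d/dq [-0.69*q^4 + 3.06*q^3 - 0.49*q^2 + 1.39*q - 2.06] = -2.76*q^3 + 9.18*q^2 - 0.98*q + 1.39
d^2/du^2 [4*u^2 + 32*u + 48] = 8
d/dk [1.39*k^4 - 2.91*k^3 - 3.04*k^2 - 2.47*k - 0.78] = 5.56*k^3 - 8.73*k^2 - 6.08*k - 2.47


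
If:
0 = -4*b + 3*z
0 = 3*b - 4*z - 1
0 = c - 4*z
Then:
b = -3/7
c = -16/7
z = -4/7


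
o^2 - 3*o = o*(o - 3)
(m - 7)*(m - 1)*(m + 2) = m^3 - 6*m^2 - 9*m + 14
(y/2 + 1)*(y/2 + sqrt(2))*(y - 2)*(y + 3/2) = y^4/4 + 3*y^3/8 + sqrt(2)*y^3/2 - y^2 + 3*sqrt(2)*y^2/4 - 2*sqrt(2)*y - 3*y/2 - 3*sqrt(2)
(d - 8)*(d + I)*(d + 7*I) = d^3 - 8*d^2 + 8*I*d^2 - 7*d - 64*I*d + 56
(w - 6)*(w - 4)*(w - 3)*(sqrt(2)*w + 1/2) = sqrt(2)*w^4 - 13*sqrt(2)*w^3 + w^3/2 - 13*w^2/2 + 54*sqrt(2)*w^2 - 72*sqrt(2)*w + 27*w - 36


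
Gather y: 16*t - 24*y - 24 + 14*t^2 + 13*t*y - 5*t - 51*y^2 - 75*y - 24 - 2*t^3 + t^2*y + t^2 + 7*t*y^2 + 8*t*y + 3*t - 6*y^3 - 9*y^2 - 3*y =-2*t^3 + 15*t^2 + 14*t - 6*y^3 + y^2*(7*t - 60) + y*(t^2 + 21*t - 102) - 48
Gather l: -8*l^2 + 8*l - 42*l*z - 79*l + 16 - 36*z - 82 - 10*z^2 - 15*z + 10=-8*l^2 + l*(-42*z - 71) - 10*z^2 - 51*z - 56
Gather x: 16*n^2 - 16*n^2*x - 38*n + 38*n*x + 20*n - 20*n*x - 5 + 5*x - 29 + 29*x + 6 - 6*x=16*n^2 - 18*n + x*(-16*n^2 + 18*n + 28) - 28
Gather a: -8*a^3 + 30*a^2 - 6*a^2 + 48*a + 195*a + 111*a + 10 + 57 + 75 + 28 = -8*a^3 + 24*a^2 + 354*a + 170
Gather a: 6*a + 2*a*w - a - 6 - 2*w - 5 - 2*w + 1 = a*(2*w + 5) - 4*w - 10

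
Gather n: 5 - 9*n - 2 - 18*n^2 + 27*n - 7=-18*n^2 + 18*n - 4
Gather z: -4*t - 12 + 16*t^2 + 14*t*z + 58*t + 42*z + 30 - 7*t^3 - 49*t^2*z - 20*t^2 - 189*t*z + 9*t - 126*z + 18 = -7*t^3 - 4*t^2 + 63*t + z*(-49*t^2 - 175*t - 84) + 36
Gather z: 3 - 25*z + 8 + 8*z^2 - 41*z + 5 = 8*z^2 - 66*z + 16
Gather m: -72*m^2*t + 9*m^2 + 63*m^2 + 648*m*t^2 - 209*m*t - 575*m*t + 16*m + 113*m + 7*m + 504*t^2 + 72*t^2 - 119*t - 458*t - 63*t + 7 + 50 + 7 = m^2*(72 - 72*t) + m*(648*t^2 - 784*t + 136) + 576*t^2 - 640*t + 64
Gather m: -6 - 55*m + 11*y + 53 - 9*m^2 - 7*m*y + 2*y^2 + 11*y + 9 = -9*m^2 + m*(-7*y - 55) + 2*y^2 + 22*y + 56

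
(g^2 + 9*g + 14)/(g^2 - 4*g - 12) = (g + 7)/(g - 6)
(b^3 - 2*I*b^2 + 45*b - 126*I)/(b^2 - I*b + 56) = (b^2 - 9*I*b - 18)/(b - 8*I)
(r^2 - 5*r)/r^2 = (r - 5)/r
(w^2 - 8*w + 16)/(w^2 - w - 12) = (w - 4)/(w + 3)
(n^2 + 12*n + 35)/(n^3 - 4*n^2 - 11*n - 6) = (n^2 + 12*n + 35)/(n^3 - 4*n^2 - 11*n - 6)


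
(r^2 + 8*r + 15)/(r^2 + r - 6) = (r + 5)/(r - 2)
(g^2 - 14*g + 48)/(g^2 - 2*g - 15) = (-g^2 + 14*g - 48)/(-g^2 + 2*g + 15)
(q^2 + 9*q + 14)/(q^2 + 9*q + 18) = (q^2 + 9*q + 14)/(q^2 + 9*q + 18)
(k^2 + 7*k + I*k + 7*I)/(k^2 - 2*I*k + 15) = (k^2 + k*(7 + I) + 7*I)/(k^2 - 2*I*k + 15)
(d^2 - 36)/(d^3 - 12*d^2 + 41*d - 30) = (d + 6)/(d^2 - 6*d + 5)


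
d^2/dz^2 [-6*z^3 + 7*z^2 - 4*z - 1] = 14 - 36*z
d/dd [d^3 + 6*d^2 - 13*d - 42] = 3*d^2 + 12*d - 13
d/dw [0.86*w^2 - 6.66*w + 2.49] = 1.72*w - 6.66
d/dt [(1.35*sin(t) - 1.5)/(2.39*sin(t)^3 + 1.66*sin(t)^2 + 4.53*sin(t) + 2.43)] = (-6.453*sin(t)^3 + 8.514*sin(t)^2 + 4.98*sin(t) + 10.0755)*cos(t)/(5.7121*sin(t)^6 + 7.9348*sin(t)^5 + 24.409*sin(t)^4 + 26.655*sin(t)^3 + 28.5885*sin(t)^2 + 22.0158*sin(t) + 5.9049)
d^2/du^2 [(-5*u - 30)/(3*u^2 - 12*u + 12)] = 10*(-u - 22)/(3*(u^4 - 8*u^3 + 24*u^2 - 32*u + 16))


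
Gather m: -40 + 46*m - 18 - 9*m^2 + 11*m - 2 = -9*m^2 + 57*m - 60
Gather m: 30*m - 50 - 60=30*m - 110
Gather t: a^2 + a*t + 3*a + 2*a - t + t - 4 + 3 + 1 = a^2 + a*t + 5*a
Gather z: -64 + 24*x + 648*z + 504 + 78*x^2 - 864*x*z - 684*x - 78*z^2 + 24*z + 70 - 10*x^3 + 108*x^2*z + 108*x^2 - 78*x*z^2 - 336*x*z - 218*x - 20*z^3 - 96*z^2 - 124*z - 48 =-10*x^3 + 186*x^2 - 878*x - 20*z^3 + z^2*(-78*x - 174) + z*(108*x^2 - 1200*x + 548) + 462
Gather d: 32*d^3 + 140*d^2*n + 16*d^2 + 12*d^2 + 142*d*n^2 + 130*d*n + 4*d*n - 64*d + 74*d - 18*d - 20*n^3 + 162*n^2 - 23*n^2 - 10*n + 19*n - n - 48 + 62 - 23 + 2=32*d^3 + d^2*(140*n + 28) + d*(142*n^2 + 134*n - 8) - 20*n^3 + 139*n^2 + 8*n - 7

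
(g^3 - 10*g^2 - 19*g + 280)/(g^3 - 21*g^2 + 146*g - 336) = (g + 5)/(g - 6)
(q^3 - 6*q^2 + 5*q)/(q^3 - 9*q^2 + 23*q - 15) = q/(q - 3)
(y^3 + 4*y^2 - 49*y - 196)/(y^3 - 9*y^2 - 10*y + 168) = (y + 7)/(y - 6)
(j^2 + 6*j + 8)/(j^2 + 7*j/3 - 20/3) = 3*(j + 2)/(3*j - 5)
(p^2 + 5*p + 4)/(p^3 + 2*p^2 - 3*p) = (p^2 + 5*p + 4)/(p*(p^2 + 2*p - 3))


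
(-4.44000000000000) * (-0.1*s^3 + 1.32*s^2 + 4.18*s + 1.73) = 0.444*s^3 - 5.8608*s^2 - 18.5592*s - 7.6812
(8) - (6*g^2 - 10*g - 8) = -6*g^2 + 10*g + 16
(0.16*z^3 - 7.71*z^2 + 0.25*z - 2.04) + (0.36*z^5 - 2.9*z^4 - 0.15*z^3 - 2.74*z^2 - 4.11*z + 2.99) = 0.36*z^5 - 2.9*z^4 + 0.01*z^3 - 10.45*z^2 - 3.86*z + 0.95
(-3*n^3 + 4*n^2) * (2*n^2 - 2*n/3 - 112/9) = -6*n^5 + 10*n^4 + 104*n^3/3 - 448*n^2/9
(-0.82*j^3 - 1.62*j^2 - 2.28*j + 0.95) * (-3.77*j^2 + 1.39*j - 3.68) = 3.0914*j^5 + 4.9676*j^4 + 9.3614*j^3 - 0.789099999999999*j^2 + 9.7109*j - 3.496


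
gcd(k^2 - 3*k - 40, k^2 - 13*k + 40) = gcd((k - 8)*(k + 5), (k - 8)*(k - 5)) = k - 8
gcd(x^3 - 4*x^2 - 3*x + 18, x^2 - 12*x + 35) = 1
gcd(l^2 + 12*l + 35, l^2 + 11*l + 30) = l + 5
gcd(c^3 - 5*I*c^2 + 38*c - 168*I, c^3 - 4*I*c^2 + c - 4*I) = c - 4*I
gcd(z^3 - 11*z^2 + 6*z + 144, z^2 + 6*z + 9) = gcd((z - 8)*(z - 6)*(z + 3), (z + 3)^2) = z + 3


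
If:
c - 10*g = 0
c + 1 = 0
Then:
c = -1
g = -1/10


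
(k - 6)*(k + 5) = k^2 - k - 30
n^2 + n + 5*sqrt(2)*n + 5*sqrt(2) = (n + 1)*(n + 5*sqrt(2))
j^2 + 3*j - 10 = (j - 2)*(j + 5)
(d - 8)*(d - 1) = d^2 - 9*d + 8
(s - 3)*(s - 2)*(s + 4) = s^3 - s^2 - 14*s + 24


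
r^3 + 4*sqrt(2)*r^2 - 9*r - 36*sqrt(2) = (r - 3)*(r + 3)*(r + 4*sqrt(2))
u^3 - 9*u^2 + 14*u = u*(u - 7)*(u - 2)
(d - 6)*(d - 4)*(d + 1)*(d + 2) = d^4 - 7*d^3 - 4*d^2 + 52*d + 48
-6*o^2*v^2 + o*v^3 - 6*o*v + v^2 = v*(-6*o + v)*(o*v + 1)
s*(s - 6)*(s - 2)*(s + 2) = s^4 - 6*s^3 - 4*s^2 + 24*s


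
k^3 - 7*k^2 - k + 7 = (k - 7)*(k - 1)*(k + 1)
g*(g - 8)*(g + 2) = g^3 - 6*g^2 - 16*g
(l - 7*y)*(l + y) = l^2 - 6*l*y - 7*y^2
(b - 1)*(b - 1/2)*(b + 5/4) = b^3 - b^2/4 - 11*b/8 + 5/8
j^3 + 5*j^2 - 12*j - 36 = (j - 3)*(j + 2)*(j + 6)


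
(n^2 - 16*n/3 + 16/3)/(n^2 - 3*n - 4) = (n - 4/3)/(n + 1)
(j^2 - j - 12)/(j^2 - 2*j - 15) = (j - 4)/(j - 5)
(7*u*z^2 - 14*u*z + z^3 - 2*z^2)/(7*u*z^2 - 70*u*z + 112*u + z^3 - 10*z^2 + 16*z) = z/(z - 8)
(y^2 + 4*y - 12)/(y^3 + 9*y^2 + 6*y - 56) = (y + 6)/(y^2 + 11*y + 28)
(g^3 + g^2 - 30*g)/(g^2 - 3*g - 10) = g*(g + 6)/(g + 2)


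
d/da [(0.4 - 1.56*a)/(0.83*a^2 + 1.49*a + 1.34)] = (1.2948*a^2 - 0.664*a - 2.6864)/(0.6889*a^4 + 2.4734*a^3 + 4.4445*a^2 + 3.9932*a + 1.7956)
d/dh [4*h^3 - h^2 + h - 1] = 12*h^2 - 2*h + 1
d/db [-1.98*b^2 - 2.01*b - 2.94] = -3.96*b - 2.01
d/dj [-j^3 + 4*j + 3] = 4 - 3*j^2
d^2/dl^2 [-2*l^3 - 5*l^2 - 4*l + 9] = -12*l - 10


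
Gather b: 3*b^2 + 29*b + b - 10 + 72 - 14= 3*b^2 + 30*b + 48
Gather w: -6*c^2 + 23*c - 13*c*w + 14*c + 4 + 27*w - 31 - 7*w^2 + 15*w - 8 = -6*c^2 + 37*c - 7*w^2 + w*(42 - 13*c) - 35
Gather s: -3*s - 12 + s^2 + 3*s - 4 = s^2 - 16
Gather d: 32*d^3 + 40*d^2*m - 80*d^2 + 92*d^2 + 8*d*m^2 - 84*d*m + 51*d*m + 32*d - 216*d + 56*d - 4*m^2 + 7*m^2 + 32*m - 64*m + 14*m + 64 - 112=32*d^3 + d^2*(40*m + 12) + d*(8*m^2 - 33*m - 128) + 3*m^2 - 18*m - 48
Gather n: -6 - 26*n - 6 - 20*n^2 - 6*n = -20*n^2 - 32*n - 12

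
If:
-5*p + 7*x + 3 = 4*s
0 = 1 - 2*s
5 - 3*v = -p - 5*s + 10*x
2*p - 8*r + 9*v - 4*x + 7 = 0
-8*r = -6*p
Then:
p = 481/354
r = 481/472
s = 1/2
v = 103/531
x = 293/354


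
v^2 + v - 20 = (v - 4)*(v + 5)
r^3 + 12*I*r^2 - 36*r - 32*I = (r + 2*I)^2*(r + 8*I)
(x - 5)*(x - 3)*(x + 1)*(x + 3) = x^4 - 4*x^3 - 14*x^2 + 36*x + 45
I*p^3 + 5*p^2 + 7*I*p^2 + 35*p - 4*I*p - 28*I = (p + 7)*(p - 4*I)*(I*p + 1)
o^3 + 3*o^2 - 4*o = o*(o - 1)*(o + 4)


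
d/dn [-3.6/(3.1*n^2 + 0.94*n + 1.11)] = (22.32*n + 3.384)/(3.1*n^2 + 0.94*n + 1.11)^2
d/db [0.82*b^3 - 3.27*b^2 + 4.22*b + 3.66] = 2.46*b^2 - 6.54*b + 4.22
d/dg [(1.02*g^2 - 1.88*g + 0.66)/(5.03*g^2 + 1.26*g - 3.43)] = (10.7416*g^2 - 13.6368*g + 5.6168)/(25.3009*g^4 + 12.6756*g^3 - 32.9182*g^2 - 8.6436*g + 11.7649)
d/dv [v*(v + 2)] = 2*v + 2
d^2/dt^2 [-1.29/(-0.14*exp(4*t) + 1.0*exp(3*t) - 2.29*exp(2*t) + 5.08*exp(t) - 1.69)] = ((-2.8896*exp(3*t) + 11.61*exp(2*t) - 11.8164*exp(t) + 6.5532)*(0.14*exp(4*t) - 1.0*exp(3*t) + 2.29*exp(2*t) - 5.08*exp(t) + 1.69) + 1.29*(0.56*exp(3*t) - 3.0*exp(2*t) + 4.58*exp(t) - 5.08)*(1.12*exp(3*t) - 6.0*exp(2*t) + 9.16*exp(t) - 10.16)*exp(t))*exp(t)/(0.14*exp(4*t) - 1.0*exp(3*t) + 2.29*exp(2*t) - 5.08*exp(t) + 1.69)^3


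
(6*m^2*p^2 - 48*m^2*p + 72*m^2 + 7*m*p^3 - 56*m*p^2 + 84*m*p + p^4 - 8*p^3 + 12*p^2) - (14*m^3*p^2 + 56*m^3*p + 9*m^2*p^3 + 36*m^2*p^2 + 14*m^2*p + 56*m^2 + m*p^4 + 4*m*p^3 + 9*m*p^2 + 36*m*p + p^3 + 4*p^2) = -14*m^3*p^2 - 56*m^3*p - 9*m^2*p^3 - 30*m^2*p^2 - 62*m^2*p + 16*m^2 - m*p^4 + 3*m*p^3 - 65*m*p^2 + 48*m*p + p^4 - 9*p^3 + 8*p^2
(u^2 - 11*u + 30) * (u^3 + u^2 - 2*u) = u^5 - 10*u^4 + 17*u^3 + 52*u^2 - 60*u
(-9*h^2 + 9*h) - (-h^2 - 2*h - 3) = -8*h^2 + 11*h + 3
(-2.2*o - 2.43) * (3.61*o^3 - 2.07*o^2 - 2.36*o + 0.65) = -7.942*o^4 - 4.2183*o^3 + 10.2221*o^2 + 4.3048*o - 1.5795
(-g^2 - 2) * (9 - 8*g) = 8*g^3 - 9*g^2 + 16*g - 18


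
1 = 1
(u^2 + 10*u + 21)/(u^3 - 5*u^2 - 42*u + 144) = (u^2 + 10*u + 21)/(u^3 - 5*u^2 - 42*u + 144)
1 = 1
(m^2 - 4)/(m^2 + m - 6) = (m + 2)/(m + 3)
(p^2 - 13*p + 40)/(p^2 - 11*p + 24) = (p - 5)/(p - 3)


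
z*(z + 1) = z^2 + z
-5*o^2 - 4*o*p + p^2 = (-5*o + p)*(o + p)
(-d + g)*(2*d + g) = -2*d^2 + d*g + g^2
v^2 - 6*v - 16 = (v - 8)*(v + 2)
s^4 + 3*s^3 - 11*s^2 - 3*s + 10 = (s - 2)*(s - 1)*(s + 1)*(s + 5)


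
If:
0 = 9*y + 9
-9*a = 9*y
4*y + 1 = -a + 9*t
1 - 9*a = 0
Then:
No Solution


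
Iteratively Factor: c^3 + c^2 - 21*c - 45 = (c + 3)*(c^2 - 2*c - 15) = (c - 5)*(c + 3)*(c + 3)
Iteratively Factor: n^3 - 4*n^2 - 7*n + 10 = (n - 5)*(n^2 + n - 2) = (n - 5)*(n - 1)*(n + 2)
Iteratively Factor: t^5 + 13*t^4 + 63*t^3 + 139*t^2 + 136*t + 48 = (t + 1)*(t^4 + 12*t^3 + 51*t^2 + 88*t + 48) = (t + 1)*(t + 4)*(t^3 + 8*t^2 + 19*t + 12) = (t + 1)*(t + 3)*(t + 4)*(t^2 + 5*t + 4) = (t + 1)^2*(t + 3)*(t + 4)*(t + 4)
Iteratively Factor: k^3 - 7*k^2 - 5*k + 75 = (k + 3)*(k^2 - 10*k + 25) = (k - 5)*(k + 3)*(k - 5)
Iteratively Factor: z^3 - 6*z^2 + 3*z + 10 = (z + 1)*(z^2 - 7*z + 10) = (z - 5)*(z + 1)*(z - 2)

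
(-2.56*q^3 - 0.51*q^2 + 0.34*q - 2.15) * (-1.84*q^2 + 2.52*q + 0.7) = 4.7104*q^5 - 5.5128*q^4 - 3.7028*q^3 + 4.4558*q^2 - 5.18*q - 1.505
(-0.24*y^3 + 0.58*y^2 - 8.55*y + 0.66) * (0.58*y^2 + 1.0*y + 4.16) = -0.1392*y^5 + 0.0964*y^4 - 5.3774*y^3 - 5.7544*y^2 - 34.908*y + 2.7456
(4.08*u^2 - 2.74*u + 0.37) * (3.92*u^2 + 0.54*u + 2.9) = 15.9936*u^4 - 8.5376*u^3 + 11.8028*u^2 - 7.7462*u + 1.073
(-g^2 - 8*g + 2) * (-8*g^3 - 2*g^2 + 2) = 8*g^5 + 66*g^4 - 6*g^2 - 16*g + 4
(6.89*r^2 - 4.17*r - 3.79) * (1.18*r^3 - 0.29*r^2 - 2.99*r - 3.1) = 8.1302*r^5 - 6.9187*r^4 - 23.864*r^3 - 7.7916*r^2 + 24.2591*r + 11.749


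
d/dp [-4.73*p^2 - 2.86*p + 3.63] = -9.46*p - 2.86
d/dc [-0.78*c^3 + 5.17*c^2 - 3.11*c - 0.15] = -2.34*c^2 + 10.34*c - 3.11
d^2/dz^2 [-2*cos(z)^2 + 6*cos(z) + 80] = -6*cos(z) + 4*cos(2*z)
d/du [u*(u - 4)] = 2*u - 4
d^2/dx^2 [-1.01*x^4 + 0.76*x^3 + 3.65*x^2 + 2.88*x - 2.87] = -12.12*x^2 + 4.56*x + 7.3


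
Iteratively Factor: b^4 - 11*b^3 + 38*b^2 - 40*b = (b)*(b^3 - 11*b^2 + 38*b - 40) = b*(b - 2)*(b^2 - 9*b + 20) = b*(b - 4)*(b - 2)*(b - 5)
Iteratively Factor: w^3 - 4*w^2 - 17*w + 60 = (w + 4)*(w^2 - 8*w + 15) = (w - 3)*(w + 4)*(w - 5)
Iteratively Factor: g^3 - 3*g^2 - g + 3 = (g + 1)*(g^2 - 4*g + 3) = (g - 3)*(g + 1)*(g - 1)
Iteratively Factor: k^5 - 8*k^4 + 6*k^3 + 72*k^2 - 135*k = (k - 3)*(k^4 - 5*k^3 - 9*k^2 + 45*k) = k*(k - 3)*(k^3 - 5*k^2 - 9*k + 45) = k*(k - 3)*(k + 3)*(k^2 - 8*k + 15) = k*(k - 3)^2*(k + 3)*(k - 5)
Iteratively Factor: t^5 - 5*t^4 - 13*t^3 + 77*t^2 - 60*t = (t)*(t^4 - 5*t^3 - 13*t^2 + 77*t - 60) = t*(t - 3)*(t^3 - 2*t^2 - 19*t + 20) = t*(t - 3)*(t + 4)*(t^2 - 6*t + 5) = t*(t - 5)*(t - 3)*(t + 4)*(t - 1)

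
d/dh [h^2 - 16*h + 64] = 2*h - 16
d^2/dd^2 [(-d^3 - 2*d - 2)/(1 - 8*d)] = 2*(64*d^3 - 24*d^2 + 3*d + 144)/(512*d^3 - 192*d^2 + 24*d - 1)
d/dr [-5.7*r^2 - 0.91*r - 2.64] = -11.4*r - 0.91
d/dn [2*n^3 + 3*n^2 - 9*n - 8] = 6*n^2 + 6*n - 9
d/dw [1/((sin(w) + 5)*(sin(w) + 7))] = -2*(sin(w) + 6)*cos(w)/((sin(w) + 5)^2*(sin(w) + 7)^2)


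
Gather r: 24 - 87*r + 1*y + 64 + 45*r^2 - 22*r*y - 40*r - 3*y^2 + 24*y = 45*r^2 + r*(-22*y - 127) - 3*y^2 + 25*y + 88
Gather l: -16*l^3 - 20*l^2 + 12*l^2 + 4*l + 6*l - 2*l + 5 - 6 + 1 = -16*l^3 - 8*l^2 + 8*l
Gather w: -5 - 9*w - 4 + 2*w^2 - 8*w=2*w^2 - 17*w - 9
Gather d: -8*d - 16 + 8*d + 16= 0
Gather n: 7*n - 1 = 7*n - 1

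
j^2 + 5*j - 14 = (j - 2)*(j + 7)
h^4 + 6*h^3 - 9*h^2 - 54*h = h*(h - 3)*(h + 3)*(h + 6)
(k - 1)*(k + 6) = k^2 + 5*k - 6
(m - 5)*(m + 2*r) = m^2 + 2*m*r - 5*m - 10*r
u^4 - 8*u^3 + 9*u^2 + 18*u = u*(u - 6)*(u - 3)*(u + 1)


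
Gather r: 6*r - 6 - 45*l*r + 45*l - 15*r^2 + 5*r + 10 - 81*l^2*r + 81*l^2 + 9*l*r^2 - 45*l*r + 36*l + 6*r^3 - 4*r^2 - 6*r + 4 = 81*l^2 + 81*l + 6*r^3 + r^2*(9*l - 19) + r*(-81*l^2 - 90*l + 5) + 8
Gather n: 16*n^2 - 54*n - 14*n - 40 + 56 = 16*n^2 - 68*n + 16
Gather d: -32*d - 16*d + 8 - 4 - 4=-48*d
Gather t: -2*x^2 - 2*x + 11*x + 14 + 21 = -2*x^2 + 9*x + 35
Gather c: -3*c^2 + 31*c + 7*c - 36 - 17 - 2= -3*c^2 + 38*c - 55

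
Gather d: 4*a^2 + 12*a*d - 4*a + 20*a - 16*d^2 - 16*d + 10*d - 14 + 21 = 4*a^2 + 16*a - 16*d^2 + d*(12*a - 6) + 7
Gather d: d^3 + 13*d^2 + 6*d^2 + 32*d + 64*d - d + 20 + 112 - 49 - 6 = d^3 + 19*d^2 + 95*d + 77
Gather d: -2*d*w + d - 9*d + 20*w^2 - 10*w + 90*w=d*(-2*w - 8) + 20*w^2 + 80*w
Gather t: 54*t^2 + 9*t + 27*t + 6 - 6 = 54*t^2 + 36*t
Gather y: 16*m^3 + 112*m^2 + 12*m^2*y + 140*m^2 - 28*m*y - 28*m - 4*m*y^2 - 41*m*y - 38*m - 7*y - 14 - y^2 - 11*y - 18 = 16*m^3 + 252*m^2 - 66*m + y^2*(-4*m - 1) + y*(12*m^2 - 69*m - 18) - 32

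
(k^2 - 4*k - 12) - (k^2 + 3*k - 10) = -7*k - 2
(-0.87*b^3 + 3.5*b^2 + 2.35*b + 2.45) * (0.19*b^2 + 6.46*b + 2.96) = -0.1653*b^5 - 4.9552*b^4 + 20.4813*b^3 + 26.0065*b^2 + 22.783*b + 7.252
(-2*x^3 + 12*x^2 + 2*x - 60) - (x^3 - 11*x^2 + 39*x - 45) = -3*x^3 + 23*x^2 - 37*x - 15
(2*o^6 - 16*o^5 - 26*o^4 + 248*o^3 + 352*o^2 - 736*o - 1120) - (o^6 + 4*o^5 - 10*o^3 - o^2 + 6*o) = o^6 - 20*o^5 - 26*o^4 + 258*o^3 + 353*o^2 - 742*o - 1120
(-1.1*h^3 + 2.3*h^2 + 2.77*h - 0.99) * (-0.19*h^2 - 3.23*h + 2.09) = 0.209*h^5 + 3.116*h^4 - 10.2543*h^3 - 3.952*h^2 + 8.987*h - 2.0691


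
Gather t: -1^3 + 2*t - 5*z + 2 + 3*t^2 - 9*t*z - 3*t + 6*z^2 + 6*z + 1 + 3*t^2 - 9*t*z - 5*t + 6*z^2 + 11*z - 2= 6*t^2 + t*(-18*z - 6) + 12*z^2 + 12*z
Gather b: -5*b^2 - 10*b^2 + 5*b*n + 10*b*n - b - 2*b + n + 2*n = -15*b^2 + b*(15*n - 3) + 3*n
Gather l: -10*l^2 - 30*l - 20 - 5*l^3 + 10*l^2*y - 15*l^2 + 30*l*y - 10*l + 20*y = -5*l^3 + l^2*(10*y - 25) + l*(30*y - 40) + 20*y - 20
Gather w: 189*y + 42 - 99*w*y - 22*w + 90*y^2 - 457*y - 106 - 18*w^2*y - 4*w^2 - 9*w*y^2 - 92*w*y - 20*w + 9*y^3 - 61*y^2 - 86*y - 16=w^2*(-18*y - 4) + w*(-9*y^2 - 191*y - 42) + 9*y^3 + 29*y^2 - 354*y - 80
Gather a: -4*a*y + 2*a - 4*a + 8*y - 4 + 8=a*(-4*y - 2) + 8*y + 4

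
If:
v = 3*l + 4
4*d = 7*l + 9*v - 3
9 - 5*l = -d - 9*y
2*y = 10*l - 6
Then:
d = 966/97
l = 39/194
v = 893/194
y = -387/194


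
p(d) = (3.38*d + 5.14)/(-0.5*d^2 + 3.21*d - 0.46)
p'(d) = (1.0*d - 3.21)*(3.38*d + 5.14)/(-0.5*d^2 + 3.21*d - 0.46)^2 + 3.38/(-0.5*d^2 + 3.21*d - 0.46) = (1.69*d^2 + 5.14*d - 18.0542)/(0.25*d^4 - 3.21*d^3 + 10.7641*d^2 - 2.9532*d + 0.2116)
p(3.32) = 3.49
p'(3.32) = 0.80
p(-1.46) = -0.03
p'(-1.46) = -0.57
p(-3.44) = 0.37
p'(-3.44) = -0.05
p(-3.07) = 0.35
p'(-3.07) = -0.08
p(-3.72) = 0.38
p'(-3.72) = -0.04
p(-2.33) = 0.26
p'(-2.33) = -0.18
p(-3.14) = 0.35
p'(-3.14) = -0.07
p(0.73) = 4.71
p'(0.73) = -5.13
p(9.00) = -2.95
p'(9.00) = 1.13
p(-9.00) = 0.36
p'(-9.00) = 0.01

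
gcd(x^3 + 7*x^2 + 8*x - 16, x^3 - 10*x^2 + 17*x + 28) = 1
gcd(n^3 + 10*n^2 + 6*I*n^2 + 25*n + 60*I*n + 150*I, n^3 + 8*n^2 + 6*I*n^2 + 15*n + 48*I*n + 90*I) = n^2 + n*(5 + 6*I) + 30*I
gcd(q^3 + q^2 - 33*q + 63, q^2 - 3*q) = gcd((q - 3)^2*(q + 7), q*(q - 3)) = q - 3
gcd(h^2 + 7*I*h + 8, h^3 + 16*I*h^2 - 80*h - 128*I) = h + 8*I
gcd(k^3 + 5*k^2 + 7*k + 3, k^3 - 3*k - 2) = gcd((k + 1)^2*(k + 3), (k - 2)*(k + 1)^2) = k^2 + 2*k + 1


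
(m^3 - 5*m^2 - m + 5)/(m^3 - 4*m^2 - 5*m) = (m - 1)/m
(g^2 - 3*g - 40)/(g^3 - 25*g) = (g - 8)/(g*(g - 5))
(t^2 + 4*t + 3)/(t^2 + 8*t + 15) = (t + 1)/(t + 5)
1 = 1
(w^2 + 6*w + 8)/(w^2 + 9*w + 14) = (w + 4)/(w + 7)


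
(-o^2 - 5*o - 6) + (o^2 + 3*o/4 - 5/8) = -17*o/4 - 53/8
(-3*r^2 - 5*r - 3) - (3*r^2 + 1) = -6*r^2 - 5*r - 4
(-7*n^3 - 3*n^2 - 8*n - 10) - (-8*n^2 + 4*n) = -7*n^3 + 5*n^2 - 12*n - 10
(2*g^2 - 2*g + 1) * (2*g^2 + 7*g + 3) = 4*g^4 + 10*g^3 - 6*g^2 + g + 3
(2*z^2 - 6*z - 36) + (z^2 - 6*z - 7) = 3*z^2 - 12*z - 43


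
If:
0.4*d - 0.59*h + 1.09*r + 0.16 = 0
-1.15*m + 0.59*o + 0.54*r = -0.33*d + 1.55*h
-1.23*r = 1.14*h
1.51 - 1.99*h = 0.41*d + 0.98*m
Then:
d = -4.31644736842105*r - 0.4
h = -1.07894736842105*r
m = 3.99678437164339*r + 1.70816326530612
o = 6.4548495557902*r + 3.55319958491871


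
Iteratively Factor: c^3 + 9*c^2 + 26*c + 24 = (c + 3)*(c^2 + 6*c + 8) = (c + 3)*(c + 4)*(c + 2)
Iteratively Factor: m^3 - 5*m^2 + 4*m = (m - 1)*(m^2 - 4*m) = (m - 4)*(m - 1)*(m)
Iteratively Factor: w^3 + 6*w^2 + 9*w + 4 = (w + 1)*(w^2 + 5*w + 4) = (w + 1)*(w + 4)*(w + 1)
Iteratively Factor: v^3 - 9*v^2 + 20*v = (v - 4)*(v^2 - 5*v) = (v - 5)*(v - 4)*(v)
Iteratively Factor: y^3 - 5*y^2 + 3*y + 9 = (y - 3)*(y^2 - 2*y - 3) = (y - 3)^2*(y + 1)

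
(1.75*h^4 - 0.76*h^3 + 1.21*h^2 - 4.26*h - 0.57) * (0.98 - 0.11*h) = -0.1925*h^5 + 1.7986*h^4 - 0.8779*h^3 + 1.6544*h^2 - 4.1121*h - 0.5586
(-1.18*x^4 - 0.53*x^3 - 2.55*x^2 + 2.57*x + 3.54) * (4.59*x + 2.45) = -5.4162*x^5 - 5.3237*x^4 - 13.003*x^3 + 5.5488*x^2 + 22.5451*x + 8.673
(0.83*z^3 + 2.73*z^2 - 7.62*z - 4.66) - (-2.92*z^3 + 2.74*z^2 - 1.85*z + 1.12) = 3.75*z^3 - 0.0100000000000002*z^2 - 5.77*z - 5.78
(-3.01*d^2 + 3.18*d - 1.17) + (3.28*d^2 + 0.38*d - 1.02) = 0.27*d^2 + 3.56*d - 2.19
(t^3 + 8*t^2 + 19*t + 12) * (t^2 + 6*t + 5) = t^5 + 14*t^4 + 72*t^3 + 166*t^2 + 167*t + 60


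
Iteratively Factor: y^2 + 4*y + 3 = (y + 3)*(y + 1)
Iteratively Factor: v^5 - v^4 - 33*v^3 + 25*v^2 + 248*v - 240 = (v - 1)*(v^4 - 33*v^2 - 8*v + 240) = (v - 3)*(v - 1)*(v^3 + 3*v^2 - 24*v - 80) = (v - 5)*(v - 3)*(v - 1)*(v^2 + 8*v + 16) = (v - 5)*(v - 3)*(v - 1)*(v + 4)*(v + 4)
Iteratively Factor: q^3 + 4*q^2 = (q + 4)*(q^2) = q*(q + 4)*(q)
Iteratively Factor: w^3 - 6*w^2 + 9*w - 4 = (w - 1)*(w^2 - 5*w + 4) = (w - 4)*(w - 1)*(w - 1)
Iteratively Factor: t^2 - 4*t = (t)*(t - 4)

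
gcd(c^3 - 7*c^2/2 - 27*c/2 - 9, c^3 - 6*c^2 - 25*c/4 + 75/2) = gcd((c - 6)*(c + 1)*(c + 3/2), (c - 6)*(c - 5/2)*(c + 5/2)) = c - 6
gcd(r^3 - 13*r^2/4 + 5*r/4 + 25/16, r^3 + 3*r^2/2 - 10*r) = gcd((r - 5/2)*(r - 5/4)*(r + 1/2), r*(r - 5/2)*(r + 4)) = r - 5/2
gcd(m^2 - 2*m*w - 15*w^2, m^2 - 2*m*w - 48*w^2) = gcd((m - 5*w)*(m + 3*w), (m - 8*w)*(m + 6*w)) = 1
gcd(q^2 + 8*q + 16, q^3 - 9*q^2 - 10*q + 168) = q + 4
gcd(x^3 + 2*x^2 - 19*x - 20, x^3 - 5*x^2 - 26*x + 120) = x^2 + x - 20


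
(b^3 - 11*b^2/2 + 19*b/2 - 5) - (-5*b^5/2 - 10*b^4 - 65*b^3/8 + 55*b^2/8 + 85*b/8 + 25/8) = 5*b^5/2 + 10*b^4 + 73*b^3/8 - 99*b^2/8 - 9*b/8 - 65/8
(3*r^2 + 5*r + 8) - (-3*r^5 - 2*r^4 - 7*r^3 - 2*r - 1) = 3*r^5 + 2*r^4 + 7*r^3 + 3*r^2 + 7*r + 9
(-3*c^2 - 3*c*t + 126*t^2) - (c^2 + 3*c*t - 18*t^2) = -4*c^2 - 6*c*t + 144*t^2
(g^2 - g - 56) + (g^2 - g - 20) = 2*g^2 - 2*g - 76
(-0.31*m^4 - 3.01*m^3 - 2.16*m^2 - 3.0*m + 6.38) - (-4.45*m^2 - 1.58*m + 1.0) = -0.31*m^4 - 3.01*m^3 + 2.29*m^2 - 1.42*m + 5.38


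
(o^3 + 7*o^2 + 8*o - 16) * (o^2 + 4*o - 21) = o^5 + 11*o^4 + 15*o^3 - 131*o^2 - 232*o + 336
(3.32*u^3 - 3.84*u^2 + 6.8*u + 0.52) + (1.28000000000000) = 3.32*u^3 - 3.84*u^2 + 6.8*u + 1.8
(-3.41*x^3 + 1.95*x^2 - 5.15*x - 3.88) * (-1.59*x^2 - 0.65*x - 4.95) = 5.4219*x^5 - 0.884*x^4 + 23.8005*x^3 - 0.1358*x^2 + 28.0145*x + 19.206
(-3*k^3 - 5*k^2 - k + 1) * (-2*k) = 6*k^4 + 10*k^3 + 2*k^2 - 2*k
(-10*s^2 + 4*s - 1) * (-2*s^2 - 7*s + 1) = 20*s^4 + 62*s^3 - 36*s^2 + 11*s - 1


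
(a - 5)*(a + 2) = a^2 - 3*a - 10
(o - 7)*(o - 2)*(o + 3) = o^3 - 6*o^2 - 13*o + 42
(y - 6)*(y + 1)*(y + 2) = y^3 - 3*y^2 - 16*y - 12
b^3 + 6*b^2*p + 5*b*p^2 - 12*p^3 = (b - p)*(b + 3*p)*(b + 4*p)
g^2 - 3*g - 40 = (g - 8)*(g + 5)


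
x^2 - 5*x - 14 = (x - 7)*(x + 2)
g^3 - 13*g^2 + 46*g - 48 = (g - 8)*(g - 3)*(g - 2)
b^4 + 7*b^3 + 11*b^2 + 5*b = b*(b + 1)^2*(b + 5)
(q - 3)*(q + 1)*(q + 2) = q^3 - 7*q - 6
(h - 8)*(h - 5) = h^2 - 13*h + 40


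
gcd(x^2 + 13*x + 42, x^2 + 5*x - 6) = x + 6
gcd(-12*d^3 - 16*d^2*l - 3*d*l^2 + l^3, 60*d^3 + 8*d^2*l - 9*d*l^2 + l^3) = 12*d^2 + 4*d*l - l^2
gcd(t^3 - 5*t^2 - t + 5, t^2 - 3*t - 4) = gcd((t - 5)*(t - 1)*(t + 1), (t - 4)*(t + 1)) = t + 1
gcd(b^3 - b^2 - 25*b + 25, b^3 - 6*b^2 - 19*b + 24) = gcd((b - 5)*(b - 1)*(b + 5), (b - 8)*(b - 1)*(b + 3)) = b - 1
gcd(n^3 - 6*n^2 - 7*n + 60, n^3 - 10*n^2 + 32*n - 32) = n - 4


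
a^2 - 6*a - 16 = (a - 8)*(a + 2)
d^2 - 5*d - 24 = (d - 8)*(d + 3)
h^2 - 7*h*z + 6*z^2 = (h - 6*z)*(h - z)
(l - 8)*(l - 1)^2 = l^3 - 10*l^2 + 17*l - 8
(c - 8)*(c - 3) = c^2 - 11*c + 24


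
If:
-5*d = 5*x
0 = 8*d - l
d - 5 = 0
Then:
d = 5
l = 40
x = -5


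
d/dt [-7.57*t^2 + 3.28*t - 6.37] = 3.28 - 15.14*t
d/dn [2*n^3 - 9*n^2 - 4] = 6*n*(n - 3)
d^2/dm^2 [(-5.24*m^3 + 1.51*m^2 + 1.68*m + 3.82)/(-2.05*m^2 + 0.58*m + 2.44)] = (2.8421709430404e-14*m^4 + 38.2352520000001*m^3 - 97.145532*m^2 + 164.012904*m - 54.010176)/(8.615125*m^6 - 7.31235*m^5 - 28.69344*m^4 + 17.211848*m^3 + 34.152192*m^2 - 10.359264*m - 14.526784)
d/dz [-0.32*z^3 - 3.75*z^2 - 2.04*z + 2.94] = -0.96*z^2 - 7.5*z - 2.04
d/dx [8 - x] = -1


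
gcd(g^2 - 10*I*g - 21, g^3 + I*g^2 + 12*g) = g - 3*I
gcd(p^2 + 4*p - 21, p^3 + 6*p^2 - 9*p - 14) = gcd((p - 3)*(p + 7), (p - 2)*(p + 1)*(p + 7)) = p + 7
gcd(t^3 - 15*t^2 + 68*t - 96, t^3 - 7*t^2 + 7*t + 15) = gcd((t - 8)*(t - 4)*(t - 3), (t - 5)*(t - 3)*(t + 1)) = t - 3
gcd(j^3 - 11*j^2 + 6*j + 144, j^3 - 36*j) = j - 6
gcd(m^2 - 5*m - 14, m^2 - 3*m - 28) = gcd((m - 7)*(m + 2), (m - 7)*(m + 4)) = m - 7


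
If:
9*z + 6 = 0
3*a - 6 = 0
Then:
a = 2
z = -2/3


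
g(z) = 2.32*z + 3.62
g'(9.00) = 2.32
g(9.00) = 24.50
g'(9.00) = 2.32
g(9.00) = 24.50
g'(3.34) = 2.32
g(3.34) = 11.37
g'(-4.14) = 2.32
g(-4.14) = -5.98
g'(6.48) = 2.32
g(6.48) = 18.65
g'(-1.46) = 2.32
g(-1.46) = 0.23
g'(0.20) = 2.32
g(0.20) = 4.08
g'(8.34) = 2.32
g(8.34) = 22.97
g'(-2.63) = 2.32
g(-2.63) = -2.48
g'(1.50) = 2.32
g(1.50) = 7.10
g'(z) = 2.32000000000000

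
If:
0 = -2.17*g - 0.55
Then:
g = -0.25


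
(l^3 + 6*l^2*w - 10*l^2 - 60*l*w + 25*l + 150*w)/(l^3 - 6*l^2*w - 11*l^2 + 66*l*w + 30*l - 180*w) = (-l^2 - 6*l*w + 5*l + 30*w)/(-l^2 + 6*l*w + 6*l - 36*w)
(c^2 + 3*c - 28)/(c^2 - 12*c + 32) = (c + 7)/(c - 8)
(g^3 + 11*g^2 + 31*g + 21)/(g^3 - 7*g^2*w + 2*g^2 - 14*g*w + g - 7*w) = (-g^2 - 10*g - 21)/(-g^2 + 7*g*w - g + 7*w)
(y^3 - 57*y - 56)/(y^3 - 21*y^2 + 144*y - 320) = (y^2 + 8*y + 7)/(y^2 - 13*y + 40)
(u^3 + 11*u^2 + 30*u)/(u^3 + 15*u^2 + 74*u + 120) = u/(u + 4)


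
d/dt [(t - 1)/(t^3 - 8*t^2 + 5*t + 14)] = (t^3 - 8*t^2 + 5*t - (t - 1)*(3*t^2 - 16*t + 5) + 14)/(t^3 - 8*t^2 + 5*t + 14)^2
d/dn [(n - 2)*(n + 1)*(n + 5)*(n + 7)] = 4*n^3 + 33*n^2 + 42*n - 59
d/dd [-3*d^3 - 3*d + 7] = -9*d^2 - 3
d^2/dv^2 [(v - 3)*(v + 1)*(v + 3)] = 6*v + 2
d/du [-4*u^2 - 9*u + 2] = -8*u - 9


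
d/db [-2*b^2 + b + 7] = 1 - 4*b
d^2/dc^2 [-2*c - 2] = 0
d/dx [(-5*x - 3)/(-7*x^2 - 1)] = (-35*x^2 - 42*x + 5)/(49*x^4 + 14*x^2 + 1)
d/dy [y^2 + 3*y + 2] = 2*y + 3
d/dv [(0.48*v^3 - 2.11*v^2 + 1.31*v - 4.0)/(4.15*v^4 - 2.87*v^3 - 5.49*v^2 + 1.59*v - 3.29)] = (-1.992*v^6 + 17.513*v^5 - 25.0004*v^4 + 75.4458*v^3 - 35.3406*v^2 - 30.0362*v + 2.0501)/(17.2225*v^8 - 23.821*v^7 - 37.3301*v^6 + 44.7096*v^5 - 6.2935*v^4 + 1.4264*v^3 + 38.6523*v^2 - 10.4622*v + 10.8241)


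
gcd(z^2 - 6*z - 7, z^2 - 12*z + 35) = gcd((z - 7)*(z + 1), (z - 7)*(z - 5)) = z - 7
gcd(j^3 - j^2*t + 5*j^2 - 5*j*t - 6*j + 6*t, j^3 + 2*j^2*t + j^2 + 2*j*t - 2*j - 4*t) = j - 1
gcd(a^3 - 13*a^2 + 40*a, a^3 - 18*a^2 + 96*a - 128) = a - 8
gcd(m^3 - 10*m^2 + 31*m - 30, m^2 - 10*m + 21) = m - 3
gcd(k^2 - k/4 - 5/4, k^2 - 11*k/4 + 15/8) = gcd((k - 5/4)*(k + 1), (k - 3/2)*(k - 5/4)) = k - 5/4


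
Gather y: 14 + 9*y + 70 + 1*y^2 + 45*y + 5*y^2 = 6*y^2 + 54*y + 84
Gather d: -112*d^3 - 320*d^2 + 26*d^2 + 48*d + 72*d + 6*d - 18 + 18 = -112*d^3 - 294*d^2 + 126*d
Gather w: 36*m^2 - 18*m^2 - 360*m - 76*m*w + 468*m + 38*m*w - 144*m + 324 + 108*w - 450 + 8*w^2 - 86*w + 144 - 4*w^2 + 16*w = 18*m^2 - 36*m + 4*w^2 + w*(38 - 38*m) + 18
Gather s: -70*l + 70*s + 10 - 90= -70*l + 70*s - 80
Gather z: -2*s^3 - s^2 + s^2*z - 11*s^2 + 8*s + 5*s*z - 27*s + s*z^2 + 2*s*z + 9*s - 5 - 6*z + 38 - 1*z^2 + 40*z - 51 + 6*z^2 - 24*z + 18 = -2*s^3 - 12*s^2 - 10*s + z^2*(s + 5) + z*(s^2 + 7*s + 10)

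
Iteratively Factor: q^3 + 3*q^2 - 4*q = (q)*(q^2 + 3*q - 4) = q*(q + 4)*(q - 1)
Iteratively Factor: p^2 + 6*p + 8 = (p + 2)*(p + 4)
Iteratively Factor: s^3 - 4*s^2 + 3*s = (s - 1)*(s^2 - 3*s) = s*(s - 1)*(s - 3)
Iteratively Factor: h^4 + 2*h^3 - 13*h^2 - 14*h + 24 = (h + 2)*(h^3 - 13*h + 12) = (h - 1)*(h + 2)*(h^2 + h - 12) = (h - 1)*(h + 2)*(h + 4)*(h - 3)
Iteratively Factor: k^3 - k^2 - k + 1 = (k - 1)*(k^2 - 1) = (k - 1)^2*(k + 1)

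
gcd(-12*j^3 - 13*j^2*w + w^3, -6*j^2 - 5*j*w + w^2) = j + w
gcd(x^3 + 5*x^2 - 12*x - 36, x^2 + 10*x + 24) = x + 6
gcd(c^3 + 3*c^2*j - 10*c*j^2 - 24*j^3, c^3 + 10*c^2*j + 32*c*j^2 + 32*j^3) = c^2 + 6*c*j + 8*j^2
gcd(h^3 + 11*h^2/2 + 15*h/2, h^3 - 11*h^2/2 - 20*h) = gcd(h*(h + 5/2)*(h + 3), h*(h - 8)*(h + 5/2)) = h^2 + 5*h/2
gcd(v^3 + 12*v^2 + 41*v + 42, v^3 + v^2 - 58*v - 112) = v^2 + 9*v + 14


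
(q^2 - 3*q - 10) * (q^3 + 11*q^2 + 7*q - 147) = q^5 + 8*q^4 - 36*q^3 - 278*q^2 + 371*q + 1470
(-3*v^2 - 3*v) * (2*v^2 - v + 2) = -6*v^4 - 3*v^3 - 3*v^2 - 6*v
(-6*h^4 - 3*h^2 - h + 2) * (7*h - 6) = -42*h^5 + 36*h^4 - 21*h^3 + 11*h^2 + 20*h - 12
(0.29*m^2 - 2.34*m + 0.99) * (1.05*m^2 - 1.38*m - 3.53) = 0.3045*m^4 - 2.8572*m^3 + 3.245*m^2 + 6.894*m - 3.4947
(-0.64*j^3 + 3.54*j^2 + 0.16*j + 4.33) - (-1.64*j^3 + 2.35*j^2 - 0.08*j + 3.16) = 1.0*j^3 + 1.19*j^2 + 0.24*j + 1.17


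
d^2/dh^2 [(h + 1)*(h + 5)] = 2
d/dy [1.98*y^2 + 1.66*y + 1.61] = 3.96*y + 1.66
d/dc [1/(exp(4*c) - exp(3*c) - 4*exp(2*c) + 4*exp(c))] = (-4*exp(3*c) + 3*exp(2*c) + 8*exp(c) - 4)*exp(-c)/(exp(3*c) - exp(2*c) - 4*exp(c) + 4)^2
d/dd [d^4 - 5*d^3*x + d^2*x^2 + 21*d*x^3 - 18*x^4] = 4*d^3 - 15*d^2*x + 2*d*x^2 + 21*x^3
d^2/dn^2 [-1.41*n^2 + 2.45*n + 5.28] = -2.82000000000000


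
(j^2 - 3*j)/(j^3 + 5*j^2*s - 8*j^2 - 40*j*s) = (j - 3)/(j^2 + 5*j*s - 8*j - 40*s)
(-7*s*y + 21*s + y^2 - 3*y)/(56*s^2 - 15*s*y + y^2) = (y - 3)/(-8*s + y)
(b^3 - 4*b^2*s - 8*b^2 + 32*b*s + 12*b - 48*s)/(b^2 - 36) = (b^2 - 4*b*s - 2*b + 8*s)/(b + 6)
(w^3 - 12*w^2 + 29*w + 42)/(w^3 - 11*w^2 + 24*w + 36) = (w - 7)/(w - 6)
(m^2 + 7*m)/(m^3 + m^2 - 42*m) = 1/(m - 6)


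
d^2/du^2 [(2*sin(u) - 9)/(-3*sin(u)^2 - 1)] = 2*(81*sin(u)^5 - 162*sin(u)^4 + 297*sin(u)^2 - 53*sin(u) + 63*sin(3*u)/2 - 9*sin(5*u)/2 - 27)/(3*sin(u)^2 + 1)^3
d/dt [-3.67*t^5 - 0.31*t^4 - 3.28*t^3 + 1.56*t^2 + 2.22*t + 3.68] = -18.35*t^4 - 1.24*t^3 - 9.84*t^2 + 3.12*t + 2.22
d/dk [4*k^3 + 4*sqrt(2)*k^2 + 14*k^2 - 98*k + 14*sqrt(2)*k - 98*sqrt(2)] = 12*k^2 + 8*sqrt(2)*k + 28*k - 98 + 14*sqrt(2)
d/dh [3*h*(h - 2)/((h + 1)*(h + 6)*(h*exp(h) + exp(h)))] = 3*(-h^4 - 6*h^3 + 13*h^2 + 36*h - 12)*exp(-h)/(h^5 + 15*h^4 + 75*h^3 + 145*h^2 + 120*h + 36)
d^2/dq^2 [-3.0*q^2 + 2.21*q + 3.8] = -6.00000000000000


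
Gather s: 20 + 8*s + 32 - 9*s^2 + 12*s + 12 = -9*s^2 + 20*s + 64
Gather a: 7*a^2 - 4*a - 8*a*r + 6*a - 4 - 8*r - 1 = 7*a^2 + a*(2 - 8*r) - 8*r - 5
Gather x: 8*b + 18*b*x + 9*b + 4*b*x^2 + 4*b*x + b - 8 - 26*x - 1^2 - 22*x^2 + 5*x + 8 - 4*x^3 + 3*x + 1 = 18*b - 4*x^3 + x^2*(4*b - 22) + x*(22*b - 18)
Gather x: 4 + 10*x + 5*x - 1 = 15*x + 3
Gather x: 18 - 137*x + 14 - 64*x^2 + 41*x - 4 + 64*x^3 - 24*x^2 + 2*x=64*x^3 - 88*x^2 - 94*x + 28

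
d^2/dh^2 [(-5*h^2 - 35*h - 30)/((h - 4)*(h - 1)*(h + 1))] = 10*(-h^3 - 18*h^2 + 102*h - 146)/(h^6 - 15*h^5 + 87*h^4 - 245*h^3 + 348*h^2 - 240*h + 64)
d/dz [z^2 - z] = 2*z - 1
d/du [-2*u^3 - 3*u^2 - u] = -6*u^2 - 6*u - 1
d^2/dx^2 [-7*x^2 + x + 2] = -14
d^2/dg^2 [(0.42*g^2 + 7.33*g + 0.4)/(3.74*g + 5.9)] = (3.5527136788005e-15*g^2 + 5.6843418860808e-14*g - 283.05708)/(52.313624*g^3 + 247.58052*g^2 + 390.5682*g + 205.379)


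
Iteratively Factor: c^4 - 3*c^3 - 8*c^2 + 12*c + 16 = (c - 2)*(c^3 - c^2 - 10*c - 8) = (c - 2)*(c + 1)*(c^2 - 2*c - 8) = (c - 4)*(c - 2)*(c + 1)*(c + 2)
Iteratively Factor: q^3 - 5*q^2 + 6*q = (q - 3)*(q^2 - 2*q) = (q - 3)*(q - 2)*(q)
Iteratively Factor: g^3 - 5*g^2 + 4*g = (g - 4)*(g^2 - g) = g*(g - 4)*(g - 1)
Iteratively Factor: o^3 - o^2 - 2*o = (o + 1)*(o^2 - 2*o) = o*(o + 1)*(o - 2)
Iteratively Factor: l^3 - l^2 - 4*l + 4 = (l - 2)*(l^2 + l - 2) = (l - 2)*(l + 2)*(l - 1)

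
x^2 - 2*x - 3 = (x - 3)*(x + 1)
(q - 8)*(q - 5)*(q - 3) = q^3 - 16*q^2 + 79*q - 120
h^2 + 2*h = h*(h + 2)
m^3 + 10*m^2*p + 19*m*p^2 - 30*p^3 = (m - p)*(m + 5*p)*(m + 6*p)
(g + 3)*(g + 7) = g^2 + 10*g + 21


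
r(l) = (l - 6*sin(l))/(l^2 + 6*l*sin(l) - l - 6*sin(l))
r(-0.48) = 0.48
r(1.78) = -0.69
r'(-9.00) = 0.07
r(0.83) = 4.03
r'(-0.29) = 0.45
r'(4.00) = 27.16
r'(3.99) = 30.83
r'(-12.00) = -0.14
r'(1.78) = 1.23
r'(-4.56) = -0.09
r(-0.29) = 0.55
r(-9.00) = -0.06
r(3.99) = -5.55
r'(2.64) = 0.69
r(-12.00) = -0.13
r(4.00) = -5.26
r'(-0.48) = 0.35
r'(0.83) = 23.22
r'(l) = (1 - 6*cos(l))/(l^2 + 6*l*sin(l) - l - 6*sin(l)) + (l - 6*sin(l))*(-6*l*cos(l) - 2*l - 6*sin(l) + 6*cos(l) + 1)/(l^2 + 6*l*sin(l) - l - 6*sin(l))^2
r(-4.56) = 1.38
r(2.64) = -0.03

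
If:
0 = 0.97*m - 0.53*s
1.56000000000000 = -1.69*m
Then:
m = -0.92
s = -1.69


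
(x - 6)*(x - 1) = x^2 - 7*x + 6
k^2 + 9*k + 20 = (k + 4)*(k + 5)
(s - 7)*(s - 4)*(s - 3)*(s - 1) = s^4 - 15*s^3 + 75*s^2 - 145*s + 84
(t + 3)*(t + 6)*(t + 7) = t^3 + 16*t^2 + 81*t + 126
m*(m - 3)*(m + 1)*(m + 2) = m^4 - 7*m^2 - 6*m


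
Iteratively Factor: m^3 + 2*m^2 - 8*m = (m + 4)*(m^2 - 2*m) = m*(m + 4)*(m - 2)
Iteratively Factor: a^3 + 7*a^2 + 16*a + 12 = (a + 3)*(a^2 + 4*a + 4) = (a + 2)*(a + 3)*(a + 2)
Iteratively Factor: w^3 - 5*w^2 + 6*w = (w - 3)*(w^2 - 2*w) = w*(w - 3)*(w - 2)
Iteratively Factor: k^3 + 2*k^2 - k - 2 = (k - 1)*(k^2 + 3*k + 2) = (k - 1)*(k + 2)*(k + 1)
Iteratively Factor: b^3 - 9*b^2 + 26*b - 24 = (b - 4)*(b^2 - 5*b + 6) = (b - 4)*(b - 2)*(b - 3)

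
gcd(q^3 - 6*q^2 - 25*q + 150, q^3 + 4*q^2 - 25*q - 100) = q^2 - 25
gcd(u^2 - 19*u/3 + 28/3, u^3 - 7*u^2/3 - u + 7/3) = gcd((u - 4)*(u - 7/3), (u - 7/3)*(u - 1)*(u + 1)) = u - 7/3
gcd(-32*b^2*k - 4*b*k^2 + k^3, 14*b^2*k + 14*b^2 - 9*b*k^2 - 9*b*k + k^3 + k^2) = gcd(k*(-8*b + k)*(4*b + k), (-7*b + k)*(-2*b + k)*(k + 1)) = 1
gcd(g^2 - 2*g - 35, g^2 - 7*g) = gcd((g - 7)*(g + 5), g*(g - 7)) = g - 7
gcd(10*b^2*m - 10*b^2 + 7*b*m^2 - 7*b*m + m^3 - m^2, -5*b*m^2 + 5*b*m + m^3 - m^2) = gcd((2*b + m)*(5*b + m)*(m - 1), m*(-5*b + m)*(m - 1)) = m - 1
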